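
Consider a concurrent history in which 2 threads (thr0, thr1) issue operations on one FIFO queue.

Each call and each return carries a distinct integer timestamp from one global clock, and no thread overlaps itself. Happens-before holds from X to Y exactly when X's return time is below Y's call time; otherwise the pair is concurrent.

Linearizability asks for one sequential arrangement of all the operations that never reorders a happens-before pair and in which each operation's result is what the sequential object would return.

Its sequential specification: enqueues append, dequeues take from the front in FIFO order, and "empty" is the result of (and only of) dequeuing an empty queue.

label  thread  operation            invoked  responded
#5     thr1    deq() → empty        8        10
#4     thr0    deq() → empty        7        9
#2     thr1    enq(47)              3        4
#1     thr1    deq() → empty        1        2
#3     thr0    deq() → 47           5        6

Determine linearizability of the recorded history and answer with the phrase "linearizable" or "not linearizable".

linearizable

one valid linearization: #1, #2, #3, #4, #5
1. #1 deq() → empty, leaving queue <>
2. #2 enq(47), leaving queue <47>
3. #3 deq() → 47, leaving queue <>
4. #4 deq() → empty, leaving queue <>
5. #5 deq() → empty, leaving queue <>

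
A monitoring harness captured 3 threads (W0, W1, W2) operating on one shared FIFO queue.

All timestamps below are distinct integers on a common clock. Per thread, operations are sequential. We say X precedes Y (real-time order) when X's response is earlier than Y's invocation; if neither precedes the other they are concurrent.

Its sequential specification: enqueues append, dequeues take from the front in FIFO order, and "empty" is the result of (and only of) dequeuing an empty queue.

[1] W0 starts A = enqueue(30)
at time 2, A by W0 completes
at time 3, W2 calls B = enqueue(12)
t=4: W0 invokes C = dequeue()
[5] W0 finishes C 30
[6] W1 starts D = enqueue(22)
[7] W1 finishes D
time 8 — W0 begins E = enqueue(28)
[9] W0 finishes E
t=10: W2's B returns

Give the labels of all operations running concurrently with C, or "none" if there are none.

B

concurrent with C ([4,5]): every op whose interval crosses 4..5
A [1,2]: before
B [3,10]: concurrent
D [6,7]: after
E [8,9]: after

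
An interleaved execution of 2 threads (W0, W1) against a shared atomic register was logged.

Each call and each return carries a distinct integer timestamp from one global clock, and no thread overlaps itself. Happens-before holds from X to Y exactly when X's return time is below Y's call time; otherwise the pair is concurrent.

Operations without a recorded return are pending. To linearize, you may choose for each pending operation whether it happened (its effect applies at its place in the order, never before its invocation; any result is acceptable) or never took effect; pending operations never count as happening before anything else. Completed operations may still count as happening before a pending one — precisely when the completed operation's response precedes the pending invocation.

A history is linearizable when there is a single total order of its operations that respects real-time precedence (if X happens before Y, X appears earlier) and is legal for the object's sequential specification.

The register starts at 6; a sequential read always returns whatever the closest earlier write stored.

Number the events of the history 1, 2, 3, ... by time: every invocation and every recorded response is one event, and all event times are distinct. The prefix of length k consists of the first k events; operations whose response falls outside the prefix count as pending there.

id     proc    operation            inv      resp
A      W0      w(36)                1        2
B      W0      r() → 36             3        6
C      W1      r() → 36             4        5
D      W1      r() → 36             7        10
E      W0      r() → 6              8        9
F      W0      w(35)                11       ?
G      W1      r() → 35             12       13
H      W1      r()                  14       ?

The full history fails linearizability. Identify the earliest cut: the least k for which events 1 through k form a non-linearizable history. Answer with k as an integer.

a valid linearization of events 1..8 exists, for instance A, B, C:
1. A w(36), leaving value 36
2. B r() → 36, leaving value 36
3. C r() → 36, leaving value 36
once event 9 joins (E's response, time 9), exhaustive search finds no witness
no escape via the 1 pending operation (D): every completion choice fails
sample order A, B, C, E (pending dropped) stalls at step 4 — E r() → 6 has no legal effect
sample order A, C, B, E (pending dropped) stalls at step 4 — E r() → 6 has no legal effect

9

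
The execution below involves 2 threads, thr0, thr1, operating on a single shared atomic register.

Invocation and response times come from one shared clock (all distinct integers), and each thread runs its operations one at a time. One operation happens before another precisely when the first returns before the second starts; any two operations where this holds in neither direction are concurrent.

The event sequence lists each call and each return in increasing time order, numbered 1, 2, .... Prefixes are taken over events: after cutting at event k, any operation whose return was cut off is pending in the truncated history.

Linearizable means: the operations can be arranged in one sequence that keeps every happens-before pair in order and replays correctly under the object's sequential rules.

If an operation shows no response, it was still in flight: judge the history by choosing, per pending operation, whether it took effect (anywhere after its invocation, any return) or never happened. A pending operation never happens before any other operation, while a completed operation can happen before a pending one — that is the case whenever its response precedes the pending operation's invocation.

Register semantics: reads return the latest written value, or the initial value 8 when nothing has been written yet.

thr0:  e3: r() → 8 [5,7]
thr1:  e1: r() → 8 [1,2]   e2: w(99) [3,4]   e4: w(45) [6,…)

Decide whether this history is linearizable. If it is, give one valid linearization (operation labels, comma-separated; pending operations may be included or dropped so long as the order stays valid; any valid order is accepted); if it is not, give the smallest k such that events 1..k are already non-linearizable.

not linearizable — minimal violating prefix: 7 events

already the first 7 events (up to e3's response at time 7) admit no linearization; the first 6 still do
exactly one order of the 3 completed ops respects real time; the atomic register replay fails
no escape via the 1 pending operation (e4): every completion choice fails
one such order, e1, e2, e3 (pending dropped), breaks at step 3 where e3 r() → 8 is illegal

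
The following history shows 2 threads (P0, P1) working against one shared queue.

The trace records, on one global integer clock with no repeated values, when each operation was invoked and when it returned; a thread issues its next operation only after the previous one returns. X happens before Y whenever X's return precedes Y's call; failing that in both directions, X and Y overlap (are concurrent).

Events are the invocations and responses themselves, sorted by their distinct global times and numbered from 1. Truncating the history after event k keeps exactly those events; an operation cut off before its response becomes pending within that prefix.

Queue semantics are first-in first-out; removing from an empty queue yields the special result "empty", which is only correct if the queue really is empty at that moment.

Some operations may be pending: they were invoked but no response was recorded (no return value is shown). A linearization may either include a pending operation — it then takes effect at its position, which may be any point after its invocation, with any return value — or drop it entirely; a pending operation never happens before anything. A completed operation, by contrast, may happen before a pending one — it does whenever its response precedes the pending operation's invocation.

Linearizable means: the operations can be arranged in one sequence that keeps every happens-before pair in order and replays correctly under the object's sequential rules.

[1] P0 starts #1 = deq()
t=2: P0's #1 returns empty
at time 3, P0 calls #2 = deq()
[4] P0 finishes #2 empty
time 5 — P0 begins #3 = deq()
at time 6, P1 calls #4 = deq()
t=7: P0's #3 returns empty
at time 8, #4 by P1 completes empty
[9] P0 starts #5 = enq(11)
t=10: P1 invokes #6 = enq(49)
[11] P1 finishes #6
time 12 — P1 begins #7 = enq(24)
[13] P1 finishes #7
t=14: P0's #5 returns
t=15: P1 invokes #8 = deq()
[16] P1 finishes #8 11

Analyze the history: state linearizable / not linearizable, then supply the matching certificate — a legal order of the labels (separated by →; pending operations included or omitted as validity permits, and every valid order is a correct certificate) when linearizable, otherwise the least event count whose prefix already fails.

linearizable — witness: #1 → #2 → #3 → #4 → #5 → #6 → #7 → #8

after step 1 (#1 deq() → empty): queue <>
after step 2 (#2 deq() → empty): queue <>
after step 3 (#3 deq() → empty): queue <>
after step 4 (#4 deq() → empty): queue <>
after step 5 (#5 enq(11)): queue <11>
after step 6 (#6 enq(49)): queue <11,49>
after step 7 (#7 enq(24)): queue <11,49,24>
after step 8 (#8 deq() → 11): queue <49,24>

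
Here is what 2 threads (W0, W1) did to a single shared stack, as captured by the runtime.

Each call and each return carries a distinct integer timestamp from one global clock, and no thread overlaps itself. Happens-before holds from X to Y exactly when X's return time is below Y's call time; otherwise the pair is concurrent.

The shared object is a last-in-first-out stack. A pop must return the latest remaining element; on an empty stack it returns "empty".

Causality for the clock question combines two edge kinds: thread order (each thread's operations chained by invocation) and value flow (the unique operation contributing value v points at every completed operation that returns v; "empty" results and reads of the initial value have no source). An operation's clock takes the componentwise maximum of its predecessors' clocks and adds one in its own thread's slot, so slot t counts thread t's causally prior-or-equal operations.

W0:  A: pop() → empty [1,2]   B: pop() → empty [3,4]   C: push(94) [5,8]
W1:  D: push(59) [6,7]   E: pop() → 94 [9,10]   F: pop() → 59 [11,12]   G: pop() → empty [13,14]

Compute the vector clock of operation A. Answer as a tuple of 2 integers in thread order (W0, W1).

no predecessors for D (invoked 6): W1 increments from zero → (0, 1)
no predecessors for A (invoked 1): W0 increments from zero → (1, 0)
invoked at 3, B merges VC(A)=(1, 0) and bumps W0's slot → (2, 0)
invoked at 5, C merges VC(B)=(2, 0) and bumps W0's slot → (3, 0)
invoked at 9, E merges VC(C)=(3, 0), VC(D)=(0, 1) and bumps W1's slot → (3, 2)
invoked at 11, F merges VC(D)=(0, 1), VC(E)=(3, 2) and bumps W1's slot → (3, 3)
invoked at 13, G merges VC(F)=(3, 3) and bumps W1's slot → (3, 4)
target: VC(A) = (1, 0)

(1, 0)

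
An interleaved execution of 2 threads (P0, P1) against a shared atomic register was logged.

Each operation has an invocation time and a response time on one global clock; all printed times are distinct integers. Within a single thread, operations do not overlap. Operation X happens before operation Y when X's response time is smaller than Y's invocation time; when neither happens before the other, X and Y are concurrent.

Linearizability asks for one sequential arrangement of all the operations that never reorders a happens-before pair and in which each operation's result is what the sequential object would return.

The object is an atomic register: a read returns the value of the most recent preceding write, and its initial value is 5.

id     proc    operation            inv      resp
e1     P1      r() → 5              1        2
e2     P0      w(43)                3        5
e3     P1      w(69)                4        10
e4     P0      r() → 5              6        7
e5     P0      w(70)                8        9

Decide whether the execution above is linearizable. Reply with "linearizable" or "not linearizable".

prefix check: 1..6 passes, 1..7 fails once e4's time-7 response joins
the sole real-time-consistent order of 3 completed operations fails the atomic register replay
including or dropping the 1 pending operation (e3) in any combination fails
take e1, e2, e4 (pending dropped): step 3 already fails, because e4 r() → 5 cannot occur there

not linearizable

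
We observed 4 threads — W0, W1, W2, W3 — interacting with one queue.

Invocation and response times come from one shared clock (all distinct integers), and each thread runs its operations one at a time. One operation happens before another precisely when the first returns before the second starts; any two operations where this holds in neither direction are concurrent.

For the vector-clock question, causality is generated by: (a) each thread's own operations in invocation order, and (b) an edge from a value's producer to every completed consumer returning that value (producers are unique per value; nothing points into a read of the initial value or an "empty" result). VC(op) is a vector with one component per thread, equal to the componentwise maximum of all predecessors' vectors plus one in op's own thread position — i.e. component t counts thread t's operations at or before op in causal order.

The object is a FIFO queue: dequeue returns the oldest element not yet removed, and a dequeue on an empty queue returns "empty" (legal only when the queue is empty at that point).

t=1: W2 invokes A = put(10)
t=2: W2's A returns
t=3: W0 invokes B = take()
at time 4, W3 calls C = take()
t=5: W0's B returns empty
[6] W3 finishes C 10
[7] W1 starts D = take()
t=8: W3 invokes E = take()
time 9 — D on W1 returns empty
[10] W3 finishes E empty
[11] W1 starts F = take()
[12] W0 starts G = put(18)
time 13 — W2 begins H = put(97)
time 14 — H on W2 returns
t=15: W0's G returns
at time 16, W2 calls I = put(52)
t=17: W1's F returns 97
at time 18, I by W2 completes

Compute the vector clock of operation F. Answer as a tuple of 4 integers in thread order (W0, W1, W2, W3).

A (invocation 1): nothing precedes it; W2's component alone gives (0, 0, 1, 0)
D (invocation 7): nothing precedes it; W1's component alone gives (0, 1, 0, 0)
B (invocation 3): nothing precedes it; W0's component alone gives (1, 0, 0, 0)
VC(C, invoked at 4): max of VC(A)=(0, 0, 1, 0), then +1 on thread W3 → (0, 0, 1, 1)
VC(H, invoked at 13): max of VC(A)=(0, 0, 1, 0), then +1 on thread W2 → (0, 0, 2, 0)
VC(G, invoked at 12): max of VC(B)=(1, 0, 0, 0), then +1 on thread W0 → (2, 0, 0, 0)
VC(E, invoked at 8): max of VC(C)=(0, 0, 1, 1), then +1 on thread W3 → (0, 0, 1, 2)
VC(I, invoked at 16): max of VC(H)=(0, 0, 2, 0), then +1 on thread W2 → (0, 0, 3, 0)
VC(F, invoked at 11): max of VC(D)=(0, 1, 0, 0), VC(H)=(0, 0, 2, 0), then +1 on thread W1 → (0, 2, 2, 0)
target: VC(F) = (0, 2, 2, 0)

(0, 2, 2, 0)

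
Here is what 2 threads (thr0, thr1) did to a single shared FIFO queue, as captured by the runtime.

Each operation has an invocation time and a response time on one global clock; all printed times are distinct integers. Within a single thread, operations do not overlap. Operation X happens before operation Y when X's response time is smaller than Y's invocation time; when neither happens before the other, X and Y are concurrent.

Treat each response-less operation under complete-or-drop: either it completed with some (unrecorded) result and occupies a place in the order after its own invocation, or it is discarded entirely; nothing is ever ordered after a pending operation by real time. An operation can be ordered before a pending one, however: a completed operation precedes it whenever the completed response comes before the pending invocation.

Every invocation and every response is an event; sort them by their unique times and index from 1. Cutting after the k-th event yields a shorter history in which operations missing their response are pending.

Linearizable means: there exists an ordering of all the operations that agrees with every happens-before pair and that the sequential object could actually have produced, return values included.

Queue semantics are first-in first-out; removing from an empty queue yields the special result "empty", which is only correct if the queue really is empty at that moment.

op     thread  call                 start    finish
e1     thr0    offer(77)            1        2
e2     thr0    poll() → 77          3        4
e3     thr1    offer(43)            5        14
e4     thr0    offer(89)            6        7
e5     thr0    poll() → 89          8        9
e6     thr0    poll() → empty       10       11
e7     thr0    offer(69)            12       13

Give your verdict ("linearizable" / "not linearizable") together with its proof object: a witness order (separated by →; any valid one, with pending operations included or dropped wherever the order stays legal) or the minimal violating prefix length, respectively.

linearizable — witness: e1 → e2 → e4 → e5 → e6 → e3 → e7

after step 1 (e1 offer(77)): queue <77>
after step 2 (e2 poll() → 77): queue <>
after step 3 (e4 offer(89)): queue <89>
after step 4 (e5 poll() → 89): queue <>
after step 5 (e6 poll() → empty): queue <>
after step 6 (e3 offer(43)): queue <43>
after step 7 (e7 offer(69)): queue <43,69>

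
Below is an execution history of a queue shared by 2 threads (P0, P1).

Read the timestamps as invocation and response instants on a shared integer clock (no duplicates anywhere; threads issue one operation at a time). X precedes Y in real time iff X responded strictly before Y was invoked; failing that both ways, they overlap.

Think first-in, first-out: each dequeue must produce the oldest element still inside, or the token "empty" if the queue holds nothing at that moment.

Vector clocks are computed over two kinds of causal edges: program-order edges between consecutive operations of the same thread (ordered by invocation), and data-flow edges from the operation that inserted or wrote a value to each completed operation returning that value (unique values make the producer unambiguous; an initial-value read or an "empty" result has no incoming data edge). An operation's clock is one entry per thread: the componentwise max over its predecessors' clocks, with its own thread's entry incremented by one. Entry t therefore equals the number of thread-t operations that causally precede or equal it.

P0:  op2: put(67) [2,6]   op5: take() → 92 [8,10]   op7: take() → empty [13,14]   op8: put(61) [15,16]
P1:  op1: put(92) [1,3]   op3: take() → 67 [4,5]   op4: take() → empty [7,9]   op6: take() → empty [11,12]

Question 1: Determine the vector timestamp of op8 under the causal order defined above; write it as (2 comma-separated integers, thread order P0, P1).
root op op1, invoked 1: fresh clock plus P1's own tick → (0, 1)
root op op2, invoked 2: fresh clock plus P0's own tick → (1, 0)
from VC(op1)=(0, 1), VC(op2)=(1, 0), op3 (invoked 4) maxes components and bumps P1 → (1, 2)
from VC(op1)=(0, 1), VC(op2)=(1, 0), op5 (invoked 8) maxes components and bumps P0 → (2, 1)
from VC(op3)=(1, 2), op4 (invoked 7) maxes components and bumps P1 → (1, 3)
from VC(op5)=(2, 1), op7 (invoked 13) maxes components and bumps P0 → (3, 1)
from VC(op4)=(1, 3), op6 (invoked 11) maxes components and bumps P1 → (1, 4)
from VC(op7)=(3, 1), op8 (invoked 15) maxes components and bumps P0 → (4, 1)
target: VC(op8) = (4, 1)

(4, 1)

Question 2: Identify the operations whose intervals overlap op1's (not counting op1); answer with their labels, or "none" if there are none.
overlap test against op1 [1,3]: concurrent iff the interval meets 1..3
op2 [2,6]: concurrent
op3 [4,5]: after
op4 [7,9]: after
op5 [8,10]: after
op6 [11,12]: after
op7 [13,14]: after
op8 [15,16]: after

op2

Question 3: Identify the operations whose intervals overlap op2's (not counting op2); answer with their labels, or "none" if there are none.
concurrent with op2 ([2,6]): every op whose interval crosses 2..6
op1 [1,3]: concurrent
op3 [4,5]: concurrent
op4 [7,9]: after
op5 [8,10]: after
op6 [11,12]: after
op7 [13,14]: after
op8 [15,16]: after

op1, op3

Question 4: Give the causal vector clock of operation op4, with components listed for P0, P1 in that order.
VC(op1, invoked at 1): no causal predecessors; +1 on P1 → (0, 1)
VC(op2, invoked at 2): no causal predecessors; +1 on P0 → (1, 0)
op3, invoked 4, takes VC(op1)=(0, 1), VC(op2)=(1, 0) under max, adds 1 for P1 → (1, 2)
op5, invoked 8, takes VC(op1)=(0, 1), VC(op2)=(1, 0) under max, adds 1 for P0 → (2, 1)
op4, invoked 7, takes VC(op3)=(1, 2) under max, adds 1 for P1 → (1, 3)
op7, invoked 13, takes VC(op5)=(2, 1) under max, adds 1 for P0 → (3, 1)
op6, invoked 11, takes VC(op4)=(1, 3) under max, adds 1 for P1 → (1, 4)
op8, invoked 15, takes VC(op7)=(3, 1) under max, adds 1 for P0 → (4, 1)
target: VC(op4) = (1, 3)

(1, 3)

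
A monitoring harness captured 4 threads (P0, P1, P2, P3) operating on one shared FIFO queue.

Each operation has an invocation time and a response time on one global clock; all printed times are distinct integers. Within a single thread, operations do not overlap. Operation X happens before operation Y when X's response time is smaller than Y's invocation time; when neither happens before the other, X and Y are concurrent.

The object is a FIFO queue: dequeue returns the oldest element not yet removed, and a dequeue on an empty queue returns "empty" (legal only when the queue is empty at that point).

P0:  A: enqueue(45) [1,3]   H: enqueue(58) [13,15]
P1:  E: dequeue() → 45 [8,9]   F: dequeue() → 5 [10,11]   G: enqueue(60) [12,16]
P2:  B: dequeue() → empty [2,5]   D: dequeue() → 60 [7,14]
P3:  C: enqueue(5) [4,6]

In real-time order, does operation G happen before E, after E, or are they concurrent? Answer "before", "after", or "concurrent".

G spans [12,16], E spans [8,9]
resp(E)=9 < inv(G)=12

after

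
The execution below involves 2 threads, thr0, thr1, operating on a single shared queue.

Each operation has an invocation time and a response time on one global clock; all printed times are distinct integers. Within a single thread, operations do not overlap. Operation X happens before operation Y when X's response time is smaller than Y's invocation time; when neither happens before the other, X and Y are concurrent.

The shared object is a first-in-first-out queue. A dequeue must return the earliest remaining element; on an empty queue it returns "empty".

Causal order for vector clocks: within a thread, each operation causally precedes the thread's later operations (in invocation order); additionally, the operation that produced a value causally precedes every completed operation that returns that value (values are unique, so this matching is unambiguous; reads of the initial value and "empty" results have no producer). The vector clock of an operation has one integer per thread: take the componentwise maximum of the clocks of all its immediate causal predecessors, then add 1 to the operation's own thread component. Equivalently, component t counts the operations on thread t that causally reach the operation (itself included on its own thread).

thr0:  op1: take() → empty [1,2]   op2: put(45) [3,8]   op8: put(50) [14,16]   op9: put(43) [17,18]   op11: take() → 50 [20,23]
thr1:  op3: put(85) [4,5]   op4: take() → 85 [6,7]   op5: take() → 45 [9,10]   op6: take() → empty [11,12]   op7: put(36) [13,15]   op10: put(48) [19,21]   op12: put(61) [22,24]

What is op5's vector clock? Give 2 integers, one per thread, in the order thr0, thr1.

(2, 3)

root op op3, invoked 4: fresh clock plus thr1's own tick → (0, 1)
root op op1, invoked 1: fresh clock plus thr0's own tick → (1, 0)
op4 (invocation 6): componentwise max over VC(op3)=(0, 1), +1 at thr1, giving (0, 2)
op2 (invocation 3): componentwise max over VC(op1)=(1, 0), +1 at thr0, giving (2, 0)
op8 (invocation 14): componentwise max over VC(op2)=(2, 0), +1 at thr0, giving (3, 0)
op9 (invocation 17): componentwise max over VC(op8)=(3, 0), +1 at thr0, giving (4, 0)
op5 (invocation 9): componentwise max over VC(op2)=(2, 0), VC(op4)=(0, 2), +1 at thr1, giving (2, 3)
op11 (invocation 20): componentwise max over VC(op8)=(3, 0), VC(op9)=(4, 0), +1 at thr0, giving (5, 0)
op6 (invocation 11): componentwise max over VC(op5)=(2, 3), +1 at thr1, giving (2, 4)
op7 (invocation 13): componentwise max over VC(op6)=(2, 4), +1 at thr1, giving (2, 5)
op10 (invocation 19): componentwise max over VC(op7)=(2, 5), +1 at thr1, giving (2, 6)
op12 (invocation 22): componentwise max over VC(op10)=(2, 6), +1 at thr1, giving (2, 7)
target: VC(op5) = (2, 3)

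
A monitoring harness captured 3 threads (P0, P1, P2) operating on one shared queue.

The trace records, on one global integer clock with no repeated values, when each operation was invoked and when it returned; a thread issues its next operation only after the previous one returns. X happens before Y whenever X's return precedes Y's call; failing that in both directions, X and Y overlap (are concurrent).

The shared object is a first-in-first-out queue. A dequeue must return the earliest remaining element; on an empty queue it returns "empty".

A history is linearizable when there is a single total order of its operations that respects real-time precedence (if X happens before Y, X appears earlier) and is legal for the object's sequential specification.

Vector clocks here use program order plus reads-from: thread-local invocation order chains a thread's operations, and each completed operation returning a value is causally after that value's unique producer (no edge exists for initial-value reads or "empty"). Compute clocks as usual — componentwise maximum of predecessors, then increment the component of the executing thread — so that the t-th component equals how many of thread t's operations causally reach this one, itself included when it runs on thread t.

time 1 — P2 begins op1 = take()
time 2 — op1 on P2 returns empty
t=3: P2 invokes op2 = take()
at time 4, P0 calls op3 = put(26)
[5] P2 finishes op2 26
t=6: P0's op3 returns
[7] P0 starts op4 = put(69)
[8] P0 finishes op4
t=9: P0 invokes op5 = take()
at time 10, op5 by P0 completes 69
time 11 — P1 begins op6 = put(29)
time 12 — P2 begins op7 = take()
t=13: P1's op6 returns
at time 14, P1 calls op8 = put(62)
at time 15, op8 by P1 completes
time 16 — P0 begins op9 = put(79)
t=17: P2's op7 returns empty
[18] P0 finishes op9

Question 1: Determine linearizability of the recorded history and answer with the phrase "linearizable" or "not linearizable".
linearizable

witness order: op1, op3, op2, op4, op5, op7, op6, op8, op9
after step 1 (op1 take() → empty): queue <>
after step 2 (op3 put(26)): queue <26>
after step 3 (op2 take() → 26): queue <>
after step 4 (op4 put(69)): queue <69>
after step 5 (op5 take() → 69): queue <>
after step 6 (op7 take() → empty): queue <>
after step 7 (op6 put(29)): queue <29>
after step 8 (op8 put(62)): queue <29,62>
after step 9 (op9 put(79)): queue <29,62,79>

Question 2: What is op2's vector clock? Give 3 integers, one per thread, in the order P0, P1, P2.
(1, 0, 2)

op1, invoked 1, has no incoming edges; only P2's bump applies → (0, 0, 1)
op6, invoked 11, has no incoming edges; only P1's bump applies → (0, 1, 0)
op3, invoked 4, has no incoming edges; only P0's bump applies → (1, 0, 0)
from VC(op6)=(0, 1, 0), op8 (invoked 14) maxes components and bumps P1 → (0, 2, 0)
from VC(op3)=(1, 0, 0), op4 (invoked 7) maxes components and bumps P0 → (2, 0, 0)
from VC(op1)=(0, 0, 1), VC(op3)=(1, 0, 0), op2 (invoked 3) maxes components and bumps P2 → (1, 0, 2)
from VC(op4)=(2, 0, 0), op5 (invoked 9) maxes components and bumps P0 → (3, 0, 0)
from VC(op2)=(1, 0, 2), op7 (invoked 12) maxes components and bumps P2 → (1, 0, 3)
from VC(op5)=(3, 0, 0), op9 (invoked 16) maxes components and bumps P0 → (4, 0, 0)
target: VC(op2) = (1, 0, 2)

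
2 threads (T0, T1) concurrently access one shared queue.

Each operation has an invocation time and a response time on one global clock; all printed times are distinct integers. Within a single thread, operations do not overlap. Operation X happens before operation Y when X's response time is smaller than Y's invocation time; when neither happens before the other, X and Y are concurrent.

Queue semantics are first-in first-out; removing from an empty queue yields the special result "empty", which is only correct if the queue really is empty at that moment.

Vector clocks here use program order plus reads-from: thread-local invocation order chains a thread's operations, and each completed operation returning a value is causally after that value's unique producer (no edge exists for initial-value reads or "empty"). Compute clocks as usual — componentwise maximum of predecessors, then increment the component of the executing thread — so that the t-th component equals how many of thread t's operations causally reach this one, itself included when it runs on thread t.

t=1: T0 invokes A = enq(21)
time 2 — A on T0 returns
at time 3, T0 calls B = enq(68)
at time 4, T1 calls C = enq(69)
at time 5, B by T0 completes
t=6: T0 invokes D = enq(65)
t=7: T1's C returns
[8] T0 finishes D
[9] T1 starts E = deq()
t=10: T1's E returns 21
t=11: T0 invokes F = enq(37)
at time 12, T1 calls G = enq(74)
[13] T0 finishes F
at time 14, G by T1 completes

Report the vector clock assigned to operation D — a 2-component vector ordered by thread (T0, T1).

C, invoked 4, has no incoming edges; only T1's bump applies → (0, 1)
A, invoked 1, has no incoming edges; only T0's bump applies → (1, 0)
invoked at 3, B merges VC(A)=(1, 0) and bumps T0's slot → (2, 0)
invoked at 9, E merges VC(A)=(1, 0), VC(C)=(0, 1) and bumps T1's slot → (1, 2)
invoked at 6, D merges VC(B)=(2, 0) and bumps T0's slot → (3, 0)
invoked at 12, G merges VC(E)=(1, 2) and bumps T1's slot → (1, 3)
invoked at 11, F merges VC(D)=(3, 0) and bumps T0's slot → (4, 0)
target: VC(D) = (3, 0)

(3, 0)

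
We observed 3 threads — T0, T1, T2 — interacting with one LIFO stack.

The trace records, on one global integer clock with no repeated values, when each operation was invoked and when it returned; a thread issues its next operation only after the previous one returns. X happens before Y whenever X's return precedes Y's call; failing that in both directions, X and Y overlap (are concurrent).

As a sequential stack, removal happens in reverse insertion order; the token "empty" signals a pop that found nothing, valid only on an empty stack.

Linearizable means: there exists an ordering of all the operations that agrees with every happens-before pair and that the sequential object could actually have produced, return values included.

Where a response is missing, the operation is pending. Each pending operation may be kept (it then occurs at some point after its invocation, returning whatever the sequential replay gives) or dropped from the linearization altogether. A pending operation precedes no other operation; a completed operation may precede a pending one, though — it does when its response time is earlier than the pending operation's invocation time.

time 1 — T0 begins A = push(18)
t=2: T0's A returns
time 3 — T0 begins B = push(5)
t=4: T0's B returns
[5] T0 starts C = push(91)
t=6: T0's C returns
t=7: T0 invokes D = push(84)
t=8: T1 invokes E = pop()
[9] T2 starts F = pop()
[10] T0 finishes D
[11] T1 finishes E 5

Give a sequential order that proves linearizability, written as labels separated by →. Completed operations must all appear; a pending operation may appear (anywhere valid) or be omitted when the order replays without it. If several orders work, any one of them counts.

after step 1 (A push(18)): stack <18>
after step 2 (B push(5)): stack <18,5>
after step 3 (C push(91)): stack <18,5,91>
after step 4 (F pop() (pending, included)): stack <18,5>
after step 5 (E pop() → 5): stack <18>
after step 6 (D push(84)): stack <18,84>

A → B → C → F → E → D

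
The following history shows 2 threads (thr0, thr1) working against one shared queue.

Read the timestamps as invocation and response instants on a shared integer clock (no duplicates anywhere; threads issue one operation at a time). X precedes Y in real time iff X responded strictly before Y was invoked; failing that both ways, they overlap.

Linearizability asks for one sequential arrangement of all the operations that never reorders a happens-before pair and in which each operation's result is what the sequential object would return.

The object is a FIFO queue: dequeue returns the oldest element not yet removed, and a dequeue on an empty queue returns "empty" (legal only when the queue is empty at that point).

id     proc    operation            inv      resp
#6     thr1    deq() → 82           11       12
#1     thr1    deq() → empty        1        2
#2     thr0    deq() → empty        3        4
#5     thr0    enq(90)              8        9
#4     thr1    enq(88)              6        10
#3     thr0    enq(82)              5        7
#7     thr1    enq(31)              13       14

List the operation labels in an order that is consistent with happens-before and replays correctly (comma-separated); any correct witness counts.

1. #1 deq() → empty, leaving queue <>
2. #2 deq() → empty, leaving queue <>
3. #3 enq(82), leaving queue <82>
4. #4 enq(88), leaving queue <82,88>
5. #5 enq(90), leaving queue <82,88,90>
6. #6 deq() → 82, leaving queue <88,90>
7. #7 enq(31), leaving queue <88,90,31>

#1, #2, #3, #4, #5, #6, #7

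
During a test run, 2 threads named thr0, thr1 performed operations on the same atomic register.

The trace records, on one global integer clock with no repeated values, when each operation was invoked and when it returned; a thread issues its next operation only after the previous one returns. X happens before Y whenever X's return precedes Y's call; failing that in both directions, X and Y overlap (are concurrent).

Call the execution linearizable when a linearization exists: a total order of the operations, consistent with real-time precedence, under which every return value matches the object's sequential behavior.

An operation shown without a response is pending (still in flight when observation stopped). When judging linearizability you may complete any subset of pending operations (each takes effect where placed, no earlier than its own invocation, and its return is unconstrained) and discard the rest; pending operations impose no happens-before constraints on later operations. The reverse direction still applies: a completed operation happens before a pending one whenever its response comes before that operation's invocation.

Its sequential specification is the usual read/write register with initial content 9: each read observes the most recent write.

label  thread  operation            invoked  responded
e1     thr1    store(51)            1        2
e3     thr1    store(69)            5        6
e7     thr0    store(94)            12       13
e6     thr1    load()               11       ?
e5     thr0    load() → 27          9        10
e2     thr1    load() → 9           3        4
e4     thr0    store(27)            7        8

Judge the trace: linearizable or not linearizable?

prefix check: 1..3 passes, 1..4 fails once e2's time-4 response joins
exhaustive check: the 2 completed atomic register ops admit one real-time order; illegal
sample order e1, e2 stalls at step 2 — e2 load() → 9 has no legal effect

not linearizable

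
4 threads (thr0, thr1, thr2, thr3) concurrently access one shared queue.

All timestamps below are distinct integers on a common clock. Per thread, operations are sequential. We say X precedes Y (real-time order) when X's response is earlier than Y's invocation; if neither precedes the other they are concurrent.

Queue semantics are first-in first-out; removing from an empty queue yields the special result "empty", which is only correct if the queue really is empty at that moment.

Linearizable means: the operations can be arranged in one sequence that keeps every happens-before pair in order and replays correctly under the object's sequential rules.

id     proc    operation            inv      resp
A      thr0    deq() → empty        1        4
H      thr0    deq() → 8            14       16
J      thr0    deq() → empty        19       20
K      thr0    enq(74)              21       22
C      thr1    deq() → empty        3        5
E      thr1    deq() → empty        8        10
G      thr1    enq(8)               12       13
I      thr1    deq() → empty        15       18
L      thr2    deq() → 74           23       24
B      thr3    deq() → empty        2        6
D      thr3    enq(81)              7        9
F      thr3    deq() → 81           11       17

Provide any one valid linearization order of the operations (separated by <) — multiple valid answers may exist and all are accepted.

A < B < C < E < D < F < G < H < I < J < K < L

after step 1 (A deq() → empty): queue <>
after step 2 (B deq() → empty): queue <>
after step 3 (C deq() → empty): queue <>
after step 4 (E deq() → empty): queue <>
after step 5 (D enq(81)): queue <81>
after step 6 (F deq() → 81): queue <>
after step 7 (G enq(8)): queue <8>
after step 8 (H deq() → 8): queue <>
after step 9 (I deq() → empty): queue <>
after step 10 (J deq() → empty): queue <>
after step 11 (K enq(74)): queue <74>
after step 12 (L deq() → 74): queue <>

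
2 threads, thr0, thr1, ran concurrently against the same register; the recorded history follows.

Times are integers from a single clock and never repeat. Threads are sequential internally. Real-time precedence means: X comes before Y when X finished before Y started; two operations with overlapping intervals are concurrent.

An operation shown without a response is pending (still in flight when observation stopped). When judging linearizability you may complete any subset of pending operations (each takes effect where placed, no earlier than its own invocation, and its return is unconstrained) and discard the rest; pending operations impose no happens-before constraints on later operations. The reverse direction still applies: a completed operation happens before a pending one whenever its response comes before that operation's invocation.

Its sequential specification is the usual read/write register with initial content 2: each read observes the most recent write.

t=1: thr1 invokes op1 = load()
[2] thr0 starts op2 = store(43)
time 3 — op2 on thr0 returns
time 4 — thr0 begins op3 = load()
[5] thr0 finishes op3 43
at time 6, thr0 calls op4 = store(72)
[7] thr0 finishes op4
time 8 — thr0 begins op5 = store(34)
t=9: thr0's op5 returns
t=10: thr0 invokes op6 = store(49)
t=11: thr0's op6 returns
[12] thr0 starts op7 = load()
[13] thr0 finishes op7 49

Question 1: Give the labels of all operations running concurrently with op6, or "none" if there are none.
op1

overlap test against op6 [10,11]: concurrent iff the interval meets 10..11
op1 [1,…): concurrent
op2 [2,3]: before
op3 [4,5]: before
op4 [6,7]: before
op5 [8,9]: before
op7 [12,13]: after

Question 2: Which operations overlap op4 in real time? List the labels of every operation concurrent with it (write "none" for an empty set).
op1

op4 spans [6,7]; an op avoiding the whole window 6..7 is ordered, any other is concurrent
op1 [1,…): concurrent
op2 [2,3]: before
op3 [4,5]: before
op5 [8,9]: after
op6 [10,11]: after
op7 [12,13]: after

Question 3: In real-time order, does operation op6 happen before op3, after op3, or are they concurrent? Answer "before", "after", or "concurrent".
after

op6 spans [10,11], op3 spans [4,5]
resp(op3)=5 < inv(op6)=10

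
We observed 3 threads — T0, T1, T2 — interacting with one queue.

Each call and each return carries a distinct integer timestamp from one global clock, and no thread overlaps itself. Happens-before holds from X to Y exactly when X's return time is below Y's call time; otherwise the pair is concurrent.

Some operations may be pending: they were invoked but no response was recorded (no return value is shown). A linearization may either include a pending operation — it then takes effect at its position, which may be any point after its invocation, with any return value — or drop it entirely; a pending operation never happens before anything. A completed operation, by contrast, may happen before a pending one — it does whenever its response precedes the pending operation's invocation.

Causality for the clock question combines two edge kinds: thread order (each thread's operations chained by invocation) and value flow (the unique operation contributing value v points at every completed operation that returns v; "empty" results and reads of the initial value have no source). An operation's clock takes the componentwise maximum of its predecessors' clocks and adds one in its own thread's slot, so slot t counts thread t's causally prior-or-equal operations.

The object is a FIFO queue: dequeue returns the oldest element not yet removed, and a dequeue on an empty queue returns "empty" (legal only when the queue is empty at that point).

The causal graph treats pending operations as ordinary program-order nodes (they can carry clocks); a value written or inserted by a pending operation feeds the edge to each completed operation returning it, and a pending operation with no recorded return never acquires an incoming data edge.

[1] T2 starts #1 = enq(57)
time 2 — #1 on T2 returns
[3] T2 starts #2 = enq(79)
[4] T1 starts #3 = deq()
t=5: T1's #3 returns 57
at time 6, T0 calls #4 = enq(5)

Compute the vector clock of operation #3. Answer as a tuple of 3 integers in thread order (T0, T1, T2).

#1 (invocation 1): nothing precedes it; T2's component alone gives (0, 0, 1)
#4 (invocation 6): nothing precedes it; T0's component alone gives (1, 0, 0)
#2, invoked 3, takes VC(#1)=(0, 0, 1) under max, adds 1 for T2 → (0, 0, 2)
#3, invoked 4, takes VC(#1)=(0, 0, 1) under max, adds 1 for T1 → (0, 1, 1)
target: VC(#3) = (0, 1, 1)

(0, 1, 1)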